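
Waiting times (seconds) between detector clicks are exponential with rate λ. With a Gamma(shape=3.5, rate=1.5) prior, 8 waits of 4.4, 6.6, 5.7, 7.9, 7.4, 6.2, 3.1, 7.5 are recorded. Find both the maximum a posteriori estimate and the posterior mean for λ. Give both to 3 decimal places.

Σ times = 48.8. Posterior: Gamma(shape = 3.5+8 = 11.5, rate = 1.5+48.8 = 50.3).
Mode = (α−1)/β = 10.5/50.3 = 0.209.
Mean = α/β = 11.5/50.3 = 0.229.

MAP: 0.209. Posterior mean: 0.229.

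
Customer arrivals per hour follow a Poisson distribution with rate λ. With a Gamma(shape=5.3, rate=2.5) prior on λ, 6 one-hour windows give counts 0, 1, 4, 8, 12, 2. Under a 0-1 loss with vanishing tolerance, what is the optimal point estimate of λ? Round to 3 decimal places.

Σ counts = 27. Posterior: Gamma(shape = 5.3+27 = 32.3, rate = 2.5+6 = 8.5).
Mode = (α−1)/β = 31.3/8.5 = 3.682.
Mean = α/β = 32.3/8.5 = 3.800.
This is the posterior mode — the MAP estimate.

3.682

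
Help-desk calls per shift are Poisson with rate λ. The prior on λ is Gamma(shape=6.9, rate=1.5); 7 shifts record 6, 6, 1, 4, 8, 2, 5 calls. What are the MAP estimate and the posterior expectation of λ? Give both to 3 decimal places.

MAP = 4.459, posterior mean = 4.576

Σ counts = 32. Posterior: Gamma(shape = 6.9+32 = 38.9, rate = 1.5+7 = 8.5).
Mode = (α−1)/β = 37.9/8.5 = 4.459.
Mean = α/β = 38.9/8.5 = 4.576.
Right-skewed posterior ⇒ mode < mean.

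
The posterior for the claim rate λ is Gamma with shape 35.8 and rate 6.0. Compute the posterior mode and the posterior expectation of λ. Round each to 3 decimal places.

Mode = (α−1)/β = 34.8/6.0 = 5.800.
Mean = α/β = 35.8/6.0 = 5.967.
Mean > mode: the posterior has a right tail.

λ_MAP = 5.800, E[λ|data] = 5.967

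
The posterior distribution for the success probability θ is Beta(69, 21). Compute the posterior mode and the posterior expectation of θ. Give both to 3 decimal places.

Mode = (69−1)/(69+21−2) = 68/88 = 0.773.
Mean = 69/(69+21) = 69/90 = 0.767.

posterior mode = 0.773, posterior expectation = 0.767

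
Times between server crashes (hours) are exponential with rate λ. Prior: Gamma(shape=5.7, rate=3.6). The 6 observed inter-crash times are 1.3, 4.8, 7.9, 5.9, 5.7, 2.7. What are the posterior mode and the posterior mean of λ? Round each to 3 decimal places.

Σ times = 28.3. Posterior: Gamma(shape = 5.7+6 = 11.7, rate = 3.6+28.3 = 31.9).
Mode = (α−1)/β = 10.7/31.9 = 0.335.
Mean = α/β = 11.7/31.9 = 0.367.

MAP: 0.335. Posterior mean: 0.367.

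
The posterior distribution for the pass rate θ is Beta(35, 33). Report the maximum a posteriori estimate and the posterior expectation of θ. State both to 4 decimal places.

Mode = (35−1)/(35+33−2) = 34/66 = 0.5152.
Mean = 35/(35+33) = 35/68 = 0.5147.
The posterior is left-skewed, so the mode exceeds the mean.

maximum a posteriori estimate = 0.5152, posterior expectation = 0.5147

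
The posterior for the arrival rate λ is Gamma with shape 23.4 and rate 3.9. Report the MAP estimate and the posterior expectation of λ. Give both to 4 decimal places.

Mode = (α−1)/β = 22.4/3.9 = 5.7436.
Mean = α/β = 23.4/3.9 = 6.0000.

MAP = 5.7436, posterior mean = 6.0000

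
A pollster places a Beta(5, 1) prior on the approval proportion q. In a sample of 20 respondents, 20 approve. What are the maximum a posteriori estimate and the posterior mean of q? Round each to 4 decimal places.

Posterior: Beta(5+20, 1+0) = Beta(25, 1).
Since β = 1 ≤ 1 and α > 1, the Beta density is monotone increasing on [0,1]; the mode is at 1.
Mean = 25/(25+1) = 0.9615.
The posterior is left-skewed, so the mode exceeds the mean.

MAP = 1.0000; posterior mean = 0.9615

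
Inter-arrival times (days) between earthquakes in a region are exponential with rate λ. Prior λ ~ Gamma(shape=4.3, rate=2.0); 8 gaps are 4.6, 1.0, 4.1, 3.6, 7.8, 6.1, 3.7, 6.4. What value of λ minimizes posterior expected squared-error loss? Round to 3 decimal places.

0.313

Σ times = 37.3. Posterior: Gamma(shape = 4.3+8 = 12.3, rate = 2.0+37.3 = 39.3).
Mode = (α−1)/β = 11.3/39.3 = 0.288.
Mean = α/β = 12.3/39.3 = 0.313.
Squared-error loss ⇒ the optimal estimator is the posterior mean.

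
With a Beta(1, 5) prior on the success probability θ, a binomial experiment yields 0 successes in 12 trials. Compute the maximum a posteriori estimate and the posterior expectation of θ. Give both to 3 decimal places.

MAP = 0.000; posterior mean = 0.056

Posterior: Beta(1+0, 5+12) = Beta(1, 17).
Since α = 1 ≤ 1 and β > 1, the Beta density is monotone decreasing on [0,1]; the mode is at 0.
Mean = 1/(1+17) = 0.056.
Mean > mode: the posterior has a right tail.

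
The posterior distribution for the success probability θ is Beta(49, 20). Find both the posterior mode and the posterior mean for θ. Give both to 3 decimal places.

posterior mode = 0.716, posterior mean = 0.710

Mode = (49−1)/(49+20−2) = 48/67 = 0.716.
Mean = 49/(49+20) = 49/69 = 0.710.
The posterior is left-skewed, so the mode exceeds the mean.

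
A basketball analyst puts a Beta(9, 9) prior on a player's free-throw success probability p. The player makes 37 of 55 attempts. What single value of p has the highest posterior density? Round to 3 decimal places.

0.634

Posterior: Beta(9+37, 9+18) = Beta(46, 27).
Mode = (46−1)/(46+27−2) = 45/71 = 0.634.
Mean = 46/(46+27) = 46/73 = 0.630.
This is the posterior mode — the MAP estimate.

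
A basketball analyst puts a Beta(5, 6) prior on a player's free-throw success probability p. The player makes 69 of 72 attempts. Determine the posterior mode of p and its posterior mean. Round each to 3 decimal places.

MAP: 0.901. Posterior mean: 0.892.

Posterior: Beta(5+69, 6+3) = Beta(74, 9).
Mode = (74−1)/(74+9−2) = 73/81 = 0.901.
Mean = 74/(74+9) = 74/83 = 0.892.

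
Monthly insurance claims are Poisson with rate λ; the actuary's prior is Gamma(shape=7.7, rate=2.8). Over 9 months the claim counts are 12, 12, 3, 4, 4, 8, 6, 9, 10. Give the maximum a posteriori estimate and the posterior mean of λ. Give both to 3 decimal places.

MAP = 6.331; posterior mean = 6.415

Σ counts = 68. Posterior: Gamma(shape = 7.7+68 = 75.7, rate = 2.8+9 = 11.8).
Mode = (α−1)/β = 74.7/11.8 = 6.331.
Mean = α/β = 75.7/11.8 = 6.415.
The mean is pulled above the mode by the posterior's right skew.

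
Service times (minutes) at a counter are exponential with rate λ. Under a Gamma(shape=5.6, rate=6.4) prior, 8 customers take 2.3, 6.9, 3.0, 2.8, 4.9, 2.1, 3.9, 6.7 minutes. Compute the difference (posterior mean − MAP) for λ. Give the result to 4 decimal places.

0.0256

Σ times = 32.6. Posterior: Gamma(shape = 5.6+8 = 13.6, rate = 6.4+32.6 = 39.0).
Mode = (α−1)/β = 12.6/39.0 = 0.3231.
Mean = α/β = 13.6/39.0 = 0.3487.
Difference = 0.3487 − 0.3231 = 0.0256.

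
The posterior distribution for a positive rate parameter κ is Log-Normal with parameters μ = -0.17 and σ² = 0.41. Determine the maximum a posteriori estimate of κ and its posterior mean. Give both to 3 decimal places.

Mode = exp(μ − σ²) = exp(-0.58) = 0.560.
Mean = exp(μ + σ²/2) = exp(0.035) = 1.036.

maximum a posteriori estimate = 0.560, posterior mean = 1.036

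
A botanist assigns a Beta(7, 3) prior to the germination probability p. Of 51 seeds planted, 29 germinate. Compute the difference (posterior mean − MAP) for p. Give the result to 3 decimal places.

Posterior: Beta(7+29, 3+22) = Beta(36, 25).
Mode = (36−1)/(36+25−2) = 35/59 = 0.593.
Mean = 36/(36+25) = 36/61 = 0.590.
Difference = 0.590 − 0.593 = -0.003.

-0.003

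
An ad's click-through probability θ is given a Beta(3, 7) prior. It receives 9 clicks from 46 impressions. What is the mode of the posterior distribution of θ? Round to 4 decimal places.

Posterior: Beta(3+9, 7+37) = Beta(12, 44).
Mode = (12−1)/(12+44−2) = 11/54 = 0.2037.
Mean = 12/(12+44) = 12/56 = 0.2143.
This is the posterior mode — the MAP estimate.

0.2037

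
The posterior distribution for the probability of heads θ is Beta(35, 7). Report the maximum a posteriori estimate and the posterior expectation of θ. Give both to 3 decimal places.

Mode = (35−1)/(35+7−2) = 34/40 = 0.850.
Mean = 35/(35+7) = 35/42 = 0.833.

MAP = 0.850; posterior mean = 0.833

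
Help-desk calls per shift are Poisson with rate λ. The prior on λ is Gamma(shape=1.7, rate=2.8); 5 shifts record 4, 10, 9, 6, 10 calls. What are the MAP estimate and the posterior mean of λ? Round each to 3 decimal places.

λ_MAP = 5.090, E[λ|data] = 5.218

Σ counts = 39. Posterior: Gamma(shape = 1.7+39 = 40.7, rate = 2.8+5 = 7.8).
Mode = (α−1)/β = 39.7/7.8 = 5.090.
Mean = α/β = 40.7/7.8 = 5.218.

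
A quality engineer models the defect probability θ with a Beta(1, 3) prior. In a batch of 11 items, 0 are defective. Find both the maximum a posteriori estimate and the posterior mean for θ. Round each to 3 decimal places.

Posterior: Beta(1+0, 3+11) = Beta(1, 14).
Since α = 1 ≤ 1 and β > 1, the Beta density is monotone decreasing on [0,1]; the mode is at 0.
Mean = 1/(1+14) = 0.067.

MAP = 0.000; posterior mean = 0.067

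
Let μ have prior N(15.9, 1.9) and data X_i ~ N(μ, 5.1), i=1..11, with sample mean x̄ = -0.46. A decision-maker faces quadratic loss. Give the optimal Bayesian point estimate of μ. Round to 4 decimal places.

Posterior for μ is Normal. Precision-weighted mean: (1/1.9·15.9 + 11/5.1·-0.46) / (1/1.9 + 11/5.1) = 2.7491.
A Normal posterior is symmetric, so mode = mean.
Quadratic loss ⇒ the optimal estimator is the posterior mean.

2.7491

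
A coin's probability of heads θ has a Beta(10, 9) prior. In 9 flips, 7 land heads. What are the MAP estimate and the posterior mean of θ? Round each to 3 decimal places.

Posterior: Beta(10+7, 9+2) = Beta(17, 11).
Mode = (17−1)/(17+11−2) = 16/26 = 0.615.
Mean = 17/(17+11) = 17/28 = 0.607.
Left-skewed posterior ⇒ mean < mode.

MAP estimate = 0.615, posterior mean = 0.607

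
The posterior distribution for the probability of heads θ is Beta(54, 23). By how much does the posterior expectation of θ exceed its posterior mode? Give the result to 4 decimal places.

Mode = (54−1)/(54+23−2) = 53/75 = 0.7067.
Mean = 54/(54+23) = 54/77 = 0.7013.
Difference = 0.7013 − 0.7067 = -0.0054.
The mean is pulled below the mode by the posterior's left skew.

-0.0054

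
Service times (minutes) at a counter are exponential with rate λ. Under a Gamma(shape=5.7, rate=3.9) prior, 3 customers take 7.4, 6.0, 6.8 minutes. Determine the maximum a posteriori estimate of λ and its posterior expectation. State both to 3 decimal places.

λ_MAP = 0.320, E[λ|data] = 0.361

Σ times = 20.2. Posterior: Gamma(shape = 5.7+3 = 8.7, rate = 3.9+20.2 = 24.1).
Mode = (α−1)/β = 7.7/24.1 = 0.320.
Mean = α/β = 8.7/24.1 = 0.361.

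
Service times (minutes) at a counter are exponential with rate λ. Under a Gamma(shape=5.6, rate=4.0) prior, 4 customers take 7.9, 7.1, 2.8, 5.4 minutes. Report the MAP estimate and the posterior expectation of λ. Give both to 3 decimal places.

MAP estimate = 0.316, posterior expectation = 0.353

Σ times = 23.2. Posterior: Gamma(shape = 5.6+4 = 9.6, rate = 4.0+23.2 = 27.2).
Mode = (α−1)/β = 8.6/27.2 = 0.316.
Mean = α/β = 9.6/27.2 = 0.353.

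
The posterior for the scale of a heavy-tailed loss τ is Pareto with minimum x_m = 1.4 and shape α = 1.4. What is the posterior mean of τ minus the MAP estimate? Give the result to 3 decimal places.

3.500

The Pareto density is strictly decreasing on [x_m, ∞), so the mode is x_m = 1.400.
Mean = α·x_m/(α−1) = 1.4·1.4/0.4 = 4.900.
Difference = 4.900 − 1.400 = 3.500.
The posterior is right-skewed, so the mean exceeds the mode.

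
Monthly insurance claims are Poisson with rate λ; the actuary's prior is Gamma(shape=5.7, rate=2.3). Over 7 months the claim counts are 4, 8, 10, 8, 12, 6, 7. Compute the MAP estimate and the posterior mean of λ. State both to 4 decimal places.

Σ counts = 55. Posterior: Gamma(shape = 5.7+55 = 60.7, rate = 2.3+7 = 9.3).
Mode = (α−1)/β = 59.7/9.3 = 6.4194.
Mean = α/β = 60.7/9.3 = 6.5269.
The posterior is right-skewed, so the mean exceeds the mode.

MAP = 6.4194; posterior mean = 6.5269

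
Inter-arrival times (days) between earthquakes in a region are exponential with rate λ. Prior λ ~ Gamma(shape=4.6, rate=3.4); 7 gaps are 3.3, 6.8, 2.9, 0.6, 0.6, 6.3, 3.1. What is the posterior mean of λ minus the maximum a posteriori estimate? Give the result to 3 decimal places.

Σ times = 23.6. Posterior: Gamma(shape = 4.6+7 = 11.6, rate = 3.4+23.6 = 27.0).
Mode = (α−1)/β = 10.6/27.0 = 0.393.
Mean = α/β = 11.6/27.0 = 0.430.
Difference = 0.430 − 0.393 = 0.037.

0.037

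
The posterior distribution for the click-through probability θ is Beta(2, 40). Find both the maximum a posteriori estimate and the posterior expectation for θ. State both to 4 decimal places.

Mode = (2−1)/(2+40−2) = 1/40 = 0.0250.
Mean = 2/(2+40) = 2/42 = 0.0476.

maximum a posteriori estimate = 0.0250, posterior expectation = 0.0476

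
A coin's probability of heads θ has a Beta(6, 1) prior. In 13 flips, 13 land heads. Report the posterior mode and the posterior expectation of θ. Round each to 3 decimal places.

θ_MAP = 1.000, E[θ|data] = 0.950

Posterior: Beta(6+13, 1+0) = Beta(19, 1).
Since β = 1 ≤ 1 and α > 1, the Beta density is monotone increasing on [0,1]; the mode is at 1.
Mean = 19/(19+1) = 0.950.
Mode > mean: the posterior has a left tail.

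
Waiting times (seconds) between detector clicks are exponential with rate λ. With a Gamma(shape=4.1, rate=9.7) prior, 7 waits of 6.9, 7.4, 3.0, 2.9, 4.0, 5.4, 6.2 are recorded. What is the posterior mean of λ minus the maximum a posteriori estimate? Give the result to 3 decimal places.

0.022

Σ times = 35.8. Posterior: Gamma(shape = 4.1+7 = 11.1, rate = 9.7+35.8 = 45.5).
Mode = (α−1)/β = 10.1/45.5 = 0.222.
Mean = α/β = 11.1/45.5 = 0.244.
Difference = 0.244 − 0.222 = 0.022.
Right-skewed posterior ⇒ mode < mean.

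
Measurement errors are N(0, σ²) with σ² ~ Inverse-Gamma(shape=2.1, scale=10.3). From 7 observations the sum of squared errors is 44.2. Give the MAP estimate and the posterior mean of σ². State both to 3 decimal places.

MAP = 4.909; posterior mean = 7.043

Posterior: Inverse-Gamma(shape = 2.1+7/2 = 5.6, scale = 10.3+44.2/2 = 32.4).
Mode = β/(α+1) = 32.4/6.6 = 4.909.
Mean = β/(α−1) = 32.4/4.6 = 7.043.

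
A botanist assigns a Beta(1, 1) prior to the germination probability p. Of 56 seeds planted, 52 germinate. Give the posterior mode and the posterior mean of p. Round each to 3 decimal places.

Posterior: Beta(1+52, 1+4) = Beta(53, 5).
Mode = (53−1)/(53+5−2) = 52/56 = 0.929.
With a flat prior the MAP equals the MLE, 52/56.
Mean = 53/(53+5) = 53/58 = 0.914.
Mode > mean: the posterior has a left tail.

MAP = 0.929, posterior mean = 0.914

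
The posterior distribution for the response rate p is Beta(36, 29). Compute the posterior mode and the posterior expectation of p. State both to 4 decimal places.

Mode = (36−1)/(36+29−2) = 35/63 = 0.5556.
Mean = 36/(36+29) = 36/65 = 0.5538.
The posterior is left-skewed, so the mode exceeds the mean.

MAP = 0.5556; posterior mean = 0.5538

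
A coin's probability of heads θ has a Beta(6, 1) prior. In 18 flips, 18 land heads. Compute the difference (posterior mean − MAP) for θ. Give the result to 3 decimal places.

-0.040

Posterior: Beta(6+18, 1+0) = Beta(24, 1).
Since β = 1 ≤ 1 and α > 1, the Beta density is monotone increasing on [0,1]; the mode is at 1.
Mean = 24/(24+1) = 0.960.
Difference = 0.960 − 1.000 = -0.040.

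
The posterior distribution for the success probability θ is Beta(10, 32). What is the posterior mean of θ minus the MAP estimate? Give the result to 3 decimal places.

Mode = (10−1)/(10+32−2) = 9/40 = 0.225.
Mean = 10/(10+32) = 10/42 = 0.238.
Difference = 0.238 − 0.225 = 0.013.
Right-skewed posterior ⇒ mode < mean.

0.013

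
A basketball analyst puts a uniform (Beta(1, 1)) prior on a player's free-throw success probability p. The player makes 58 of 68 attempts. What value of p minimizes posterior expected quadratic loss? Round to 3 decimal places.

0.843

Posterior: Beta(1+58, 1+10) = Beta(59, 11).
Mode = (59−1)/(59+11−2) = 58/68 = 0.853.
With a flat prior the MAP equals the MLE, 58/68.
Mean = 59/(59+11) = 59/70 = 0.843.
Quadratic loss ⇒ the optimal estimator is the posterior mean.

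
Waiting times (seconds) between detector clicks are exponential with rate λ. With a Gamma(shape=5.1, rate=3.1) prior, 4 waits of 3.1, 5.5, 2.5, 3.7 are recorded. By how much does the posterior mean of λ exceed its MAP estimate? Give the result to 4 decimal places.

Σ times = 14.8. Posterior: Gamma(shape = 5.1+4 = 9.1, rate = 3.1+14.8 = 17.9).
Mode = (α−1)/β = 8.1/17.9 = 0.4525.
Mean = α/β = 9.1/17.9 = 0.5084.
Difference = 0.5084 − 0.4525 = 0.0559.
The mean is pulled above the mode by the posterior's right skew.

0.0559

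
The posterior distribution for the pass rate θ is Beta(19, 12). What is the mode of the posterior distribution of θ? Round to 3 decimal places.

Mode = (19−1)/(19+12−2) = 18/29 = 0.621.
Mean = 19/(19+12) = 19/31 = 0.613.
This is the posterior mode — the MAP estimate.

0.621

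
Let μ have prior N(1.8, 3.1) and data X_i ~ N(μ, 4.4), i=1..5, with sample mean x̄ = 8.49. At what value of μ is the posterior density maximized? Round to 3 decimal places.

Posterior for μ is Normal. Precision-weighted mean: (1/3.1·1.8 + 5/4.4·8.49) / (1/3.1 + 5/4.4) = 7.011.
A Normal posterior is symmetric, so mode = mean.
This is the posterior mode — the MAP estimate.

7.011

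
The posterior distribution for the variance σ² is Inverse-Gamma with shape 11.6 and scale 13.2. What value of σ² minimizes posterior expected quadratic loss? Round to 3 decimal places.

1.245

Mode = β/(α+1) = 13.2/12.6 = 1.048.
Mean = β/(α−1) = 13.2/10.6 = 1.245.
Quadratic loss ⇒ the optimal estimator is the posterior mean.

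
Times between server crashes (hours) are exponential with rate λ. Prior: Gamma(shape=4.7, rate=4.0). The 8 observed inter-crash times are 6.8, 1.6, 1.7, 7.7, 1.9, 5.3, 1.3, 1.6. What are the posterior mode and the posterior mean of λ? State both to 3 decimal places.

MAP: 0.367. Posterior mean: 0.398.

Σ times = 27.9. Posterior: Gamma(shape = 4.7+8 = 12.7, rate = 4.0+27.9 = 31.9).
Mode = (α−1)/β = 11.7/31.9 = 0.367.
Mean = α/β = 12.7/31.9 = 0.398.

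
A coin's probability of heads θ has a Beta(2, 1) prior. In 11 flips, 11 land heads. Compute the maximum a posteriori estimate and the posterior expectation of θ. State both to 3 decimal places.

Posterior: Beta(2+11, 1+0) = Beta(13, 1).
Since β = 1 ≤ 1 and α > 1, the Beta density is monotone increasing on [0,1]; the mode is at 1.
Mean = 13/(13+1) = 0.929.
Left-skewed posterior ⇒ mean < mode.

MAP = 1.000, posterior mean = 0.929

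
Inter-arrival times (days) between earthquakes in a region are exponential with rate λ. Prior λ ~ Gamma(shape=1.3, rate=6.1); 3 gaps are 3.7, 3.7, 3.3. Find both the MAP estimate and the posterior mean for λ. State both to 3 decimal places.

MAP = 0.196; posterior mean = 0.256

Σ times = 10.7. Posterior: Gamma(shape = 1.3+3 = 4.3, rate = 6.1+10.7 = 16.8).
Mode = (α−1)/β = 3.3/16.8 = 0.196.
Mean = α/β = 4.3/16.8 = 0.256.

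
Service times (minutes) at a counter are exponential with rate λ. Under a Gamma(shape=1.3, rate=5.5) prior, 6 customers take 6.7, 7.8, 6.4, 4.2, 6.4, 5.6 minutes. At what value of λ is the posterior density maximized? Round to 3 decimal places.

Σ times = 37.1. Posterior: Gamma(shape = 1.3+6 = 7.3, rate = 5.5+37.1 = 42.6).
Mode = (α−1)/β = 6.3/42.6 = 0.148.
Mean = α/β = 7.3/42.6 = 0.171.
This is the posterior mode — the MAP estimate.

0.148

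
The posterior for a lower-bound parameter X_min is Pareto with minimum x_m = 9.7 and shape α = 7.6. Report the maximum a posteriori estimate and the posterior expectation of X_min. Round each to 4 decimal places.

MAP = 9.7000; posterior mean = 11.1697

The Pareto density is strictly decreasing on [x_m, ∞), so the mode is x_m = 9.7000.
Mean = α·x_m/(α−1) = 7.6·9.7/6.6 = 11.1697.
The posterior is right-skewed, so the mean exceeds the mode.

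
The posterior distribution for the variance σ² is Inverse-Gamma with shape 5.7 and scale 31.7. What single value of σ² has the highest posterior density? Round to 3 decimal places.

Mode = β/(α+1) = 31.7/6.7 = 4.731.
Mean = β/(α−1) = 31.7/4.7 = 6.745.
This is the posterior mode — the MAP estimate.

4.731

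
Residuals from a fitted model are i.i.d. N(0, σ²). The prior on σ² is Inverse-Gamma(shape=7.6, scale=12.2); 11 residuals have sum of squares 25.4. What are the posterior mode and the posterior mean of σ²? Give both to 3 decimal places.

Posterior: Inverse-Gamma(shape = 7.6+11/2 = 13.1, scale = 12.2+25.4/2 = 24.9).
Mode = β/(α+1) = 24.9/14.1 = 1.766.
Mean = β/(α−1) = 24.9/12.1 = 2.058.
The mean is pulled above the mode by the posterior's right skew.

MAP = 1.766, posterior mean = 2.058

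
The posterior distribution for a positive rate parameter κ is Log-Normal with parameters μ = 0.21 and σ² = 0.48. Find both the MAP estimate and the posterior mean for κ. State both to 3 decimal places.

MAP = 0.763, posterior mean = 1.568

Mode = exp(μ − σ²) = exp(-0.27) = 0.763.
Mean = exp(μ + σ²/2) = exp(0.450) = 1.568.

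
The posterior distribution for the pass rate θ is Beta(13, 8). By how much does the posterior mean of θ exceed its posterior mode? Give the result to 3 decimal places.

Mode = (13−1)/(13+8−2) = 12/19 = 0.632.
Mean = 13/(13+8) = 13/21 = 0.619.
Difference = 0.619 − 0.632 = -0.013.
Left-skewed posterior ⇒ mean < mode.

-0.013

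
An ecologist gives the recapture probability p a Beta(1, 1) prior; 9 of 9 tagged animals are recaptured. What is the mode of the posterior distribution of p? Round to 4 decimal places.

1.0000

Posterior: Beta(1+9, 1+0) = Beta(10, 1).
Since β = 1 ≤ 1 and α > 1, the Beta density is monotone increasing on [0,1]; the mode is at 1.
Mean = 10/(10+1) = 0.9091.
This is the posterior mode — the MAP estimate.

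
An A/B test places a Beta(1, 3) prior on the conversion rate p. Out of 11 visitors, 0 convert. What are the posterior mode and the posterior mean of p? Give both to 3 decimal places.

MAP = 0.000, posterior mean = 0.067

Posterior: Beta(1+0, 3+11) = Beta(1, 14).
Since α = 1 ≤ 1 and β > 1, the Beta density is monotone decreasing on [0,1]; the mode is at 0.
Mean = 1/(1+14) = 0.067.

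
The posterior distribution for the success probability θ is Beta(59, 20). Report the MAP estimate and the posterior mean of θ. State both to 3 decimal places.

Mode = (59−1)/(59+20−2) = 58/77 = 0.753.
Mean = 59/(59+20) = 59/79 = 0.747.
The mean is pulled below the mode by the posterior's left skew.

MAP = 0.753; posterior mean = 0.747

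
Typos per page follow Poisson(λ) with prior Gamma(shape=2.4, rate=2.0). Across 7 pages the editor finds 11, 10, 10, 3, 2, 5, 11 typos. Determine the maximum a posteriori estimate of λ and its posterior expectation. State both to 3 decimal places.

maximum a posteriori estimate = 5.933, posterior expectation = 6.044

Σ counts = 52. Posterior: Gamma(shape = 2.4+52 = 54.4, rate = 2.0+7 = 9.0).
Mode = (α−1)/β = 53.4/9.0 = 5.933.
Mean = α/β = 54.4/9.0 = 6.044.
Mean > mode: the posterior has a right tail.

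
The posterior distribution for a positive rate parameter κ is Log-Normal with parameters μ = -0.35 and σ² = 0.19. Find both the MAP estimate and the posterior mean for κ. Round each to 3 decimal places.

Mode = exp(μ − σ²) = exp(-0.54) = 0.583.
Mean = exp(μ + σ²/2) = exp(-0.255) = 0.775.
Right-skewed posterior ⇒ mode < mean.

MAP = 0.583, posterior mean = 0.775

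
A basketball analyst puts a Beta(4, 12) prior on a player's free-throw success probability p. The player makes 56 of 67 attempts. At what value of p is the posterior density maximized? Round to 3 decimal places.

0.728

Posterior: Beta(4+56, 12+11) = Beta(60, 23).
Mode = (60−1)/(60+23−2) = 59/81 = 0.728.
Mean = 60/(60+23) = 60/83 = 0.723.
This is the posterior mode — the MAP estimate.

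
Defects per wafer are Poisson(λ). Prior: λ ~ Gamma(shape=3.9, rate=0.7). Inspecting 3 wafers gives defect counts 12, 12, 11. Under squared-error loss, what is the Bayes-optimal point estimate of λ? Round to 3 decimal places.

10.514

Σ counts = 35. Posterior: Gamma(shape = 3.9+35 = 38.9, rate = 0.7+3 = 3.7).
Mode = (α−1)/β = 37.9/3.7 = 10.243.
Mean = α/β = 38.9/3.7 = 10.514.
Squared-error loss ⇒ the optimal estimator is the posterior mean.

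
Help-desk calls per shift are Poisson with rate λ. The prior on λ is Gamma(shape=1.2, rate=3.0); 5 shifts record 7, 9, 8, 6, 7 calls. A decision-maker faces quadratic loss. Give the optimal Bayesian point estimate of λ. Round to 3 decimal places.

Σ counts = 37. Posterior: Gamma(shape = 1.2+37 = 38.2, rate = 3.0+5 = 8.0).
Mode = (α−1)/β = 37.2/8.0 = 4.650.
Mean = α/β = 38.2/8.0 = 4.775.
Quadratic loss ⇒ the optimal estimator is the posterior mean.

4.775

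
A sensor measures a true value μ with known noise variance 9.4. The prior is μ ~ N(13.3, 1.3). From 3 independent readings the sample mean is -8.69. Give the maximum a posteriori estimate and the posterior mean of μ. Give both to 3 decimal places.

MAP = 6.852, posterior mean = 6.852

Posterior for μ is Normal. Precision-weighted mean: (1/1.3·13.3 + 3/9.4·-8.69) / (1/1.3 + 3/9.4) = 6.852.
A Normal posterior is symmetric, so mode = mean.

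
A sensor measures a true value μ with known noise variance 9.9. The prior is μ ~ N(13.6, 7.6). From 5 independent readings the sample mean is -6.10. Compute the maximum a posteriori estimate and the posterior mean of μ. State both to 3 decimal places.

MAP: -2.028. Posterior mean: -2.028.

Posterior for μ is Normal. Precision-weighted mean: (1/7.6·13.6 + 5/9.9·-6.10) / (1/7.6 + 5/9.9) = -2.028.
A Normal posterior is symmetric, so mode = mean.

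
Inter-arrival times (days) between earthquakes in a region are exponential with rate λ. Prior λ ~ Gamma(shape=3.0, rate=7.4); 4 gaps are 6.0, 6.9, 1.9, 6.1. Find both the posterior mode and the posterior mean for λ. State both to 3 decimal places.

posterior mode = 0.212, posterior mean = 0.247

Σ times = 20.9. Posterior: Gamma(shape = 3.0+4 = 7.0, rate = 7.4+20.9 = 28.3).
Mode = (α−1)/β = 6.0/28.3 = 0.212.
Mean = α/β = 7.0/28.3 = 0.247.
The mean is pulled above the mode by the posterior's right skew.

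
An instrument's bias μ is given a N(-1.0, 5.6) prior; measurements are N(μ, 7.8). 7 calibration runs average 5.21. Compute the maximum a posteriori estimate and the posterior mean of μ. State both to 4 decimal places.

maximum a posteriori estimate = 4.1794, posterior mean = 4.1794

Posterior for μ is Normal. Precision-weighted mean: (1/5.6·-1.0 + 7/7.8·5.21) / (1/5.6 + 7/7.8) = 4.1794.
A Normal posterior is symmetric, so mode = mean.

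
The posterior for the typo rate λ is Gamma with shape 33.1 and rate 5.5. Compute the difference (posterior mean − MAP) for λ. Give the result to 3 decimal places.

Mode = (α−1)/β = 32.1/5.5 = 5.836.
Mean = α/β = 33.1/5.5 = 6.018.
Difference = 6.018 − 5.836 = 0.182.
Mean > mode: the posterior has a right tail.

0.182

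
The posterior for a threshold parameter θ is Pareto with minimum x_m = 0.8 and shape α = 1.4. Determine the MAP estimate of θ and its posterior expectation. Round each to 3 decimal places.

The Pareto density is strictly decreasing on [x_m, ∞), so the mode is x_m = 0.800.
Mean = α·x_m/(α−1) = 1.4·0.8/0.4 = 2.800.

MAP = 0.800, posterior mean = 2.800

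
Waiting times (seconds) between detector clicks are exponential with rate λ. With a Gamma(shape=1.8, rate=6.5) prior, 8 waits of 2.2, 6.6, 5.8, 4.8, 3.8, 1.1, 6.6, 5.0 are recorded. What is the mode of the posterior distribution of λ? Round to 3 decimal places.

Σ times = 35.9. Posterior: Gamma(shape = 1.8+8 = 9.8, rate = 6.5+35.9 = 42.4).
Mode = (α−1)/β = 8.8/42.4 = 0.208.
Mean = α/β = 9.8/42.4 = 0.231.
This is the posterior mode — the MAP estimate.

0.208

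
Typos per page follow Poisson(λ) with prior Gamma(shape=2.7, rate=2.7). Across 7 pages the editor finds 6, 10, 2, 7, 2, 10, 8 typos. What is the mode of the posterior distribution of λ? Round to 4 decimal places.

Σ counts = 45. Posterior: Gamma(shape = 2.7+45 = 47.7, rate = 2.7+7 = 9.7).
Mode = (α−1)/β = 46.7/9.7 = 4.8144.
Mean = α/β = 47.7/9.7 = 4.9175.
This is the posterior mode — the MAP estimate.

4.8144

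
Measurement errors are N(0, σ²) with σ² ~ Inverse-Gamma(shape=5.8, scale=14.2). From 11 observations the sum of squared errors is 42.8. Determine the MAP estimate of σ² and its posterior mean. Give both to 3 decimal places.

MAP = 2.894; posterior mean = 3.456

Posterior: Inverse-Gamma(shape = 5.8+11/2 = 11.3, scale = 14.2+42.8/2 = 35.6).
Mode = β/(α+1) = 35.6/12.3 = 2.894.
Mean = β/(α−1) = 35.6/10.3 = 3.456.
The mean is pulled above the mode by the posterior's right skew.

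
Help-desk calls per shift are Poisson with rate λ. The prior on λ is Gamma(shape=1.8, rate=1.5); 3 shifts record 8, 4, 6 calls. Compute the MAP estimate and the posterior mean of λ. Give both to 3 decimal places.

Σ counts = 18. Posterior: Gamma(shape = 1.8+18 = 19.8, rate = 1.5+3 = 4.5).
Mode = (α−1)/β = 18.8/4.5 = 4.178.
Mean = α/β = 19.8/4.5 = 4.400.
The mean is pulled above the mode by the posterior's right skew.

MAP estimate = 4.178, posterior mean = 4.400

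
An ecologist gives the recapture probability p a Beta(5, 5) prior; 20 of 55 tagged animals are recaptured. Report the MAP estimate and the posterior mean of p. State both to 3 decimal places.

MAP = 0.381; posterior mean = 0.385

Posterior: Beta(5+20, 5+35) = Beta(25, 40).
Mode = (25−1)/(25+40−2) = 24/63 = 0.381.
Mean = 25/(25+40) = 25/65 = 0.385.
The posterior is right-skewed, so the mean exceeds the mode.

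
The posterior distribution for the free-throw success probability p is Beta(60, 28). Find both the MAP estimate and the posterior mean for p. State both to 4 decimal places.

MAP: 0.6860. Posterior mean: 0.6818.

Mode = (60−1)/(60+28−2) = 59/86 = 0.6860.
Mean = 60/(60+28) = 60/88 = 0.6818.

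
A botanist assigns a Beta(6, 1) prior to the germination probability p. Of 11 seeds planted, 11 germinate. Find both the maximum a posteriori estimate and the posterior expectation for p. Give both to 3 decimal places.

Posterior: Beta(6+11, 1+0) = Beta(17, 1).
Since β = 1 ≤ 1 and α > 1, the Beta density is monotone increasing on [0,1]; the mode is at 1.
Mean = 17/(17+1) = 0.944.
Left-skewed posterior ⇒ mean < mode.

MAP = 1.000, posterior mean = 0.944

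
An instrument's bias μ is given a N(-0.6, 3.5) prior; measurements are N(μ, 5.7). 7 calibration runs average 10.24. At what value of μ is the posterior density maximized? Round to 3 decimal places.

8.194

Posterior for μ is Normal. Precision-weighted mean: (1/3.5·-0.6 + 7/5.7·10.24) / (1/3.5 + 7/5.7) = 8.194.
A Normal posterior is symmetric, so mode = mean.
This is the posterior mode — the MAP estimate.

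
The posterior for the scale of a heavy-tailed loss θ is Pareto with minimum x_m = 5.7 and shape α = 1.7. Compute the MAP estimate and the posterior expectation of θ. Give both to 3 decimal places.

MAP = 5.700; posterior mean = 13.843

The Pareto density is strictly decreasing on [x_m, ∞), so the mode is x_m = 5.700.
Mean = α·x_m/(α−1) = 1.7·5.7/0.7 = 13.843.
The posterior is right-skewed, so the mean exceeds the mode.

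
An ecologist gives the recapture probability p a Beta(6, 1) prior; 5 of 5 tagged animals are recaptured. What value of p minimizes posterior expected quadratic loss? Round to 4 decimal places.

Posterior: Beta(6+5, 1+0) = Beta(11, 1).
Since β = 1 ≤ 1 and α > 1, the Beta density is monotone increasing on [0,1]; the mode is at 1.
Mean = 11/(11+1) = 0.9167.
Quadratic loss ⇒ the optimal estimator is the posterior mean.

0.9167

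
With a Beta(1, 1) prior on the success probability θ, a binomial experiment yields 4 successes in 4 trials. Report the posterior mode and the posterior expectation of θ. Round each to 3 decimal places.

Posterior: Beta(1+4, 1+0) = Beta(5, 1).
Since β = 1 ≤ 1 and α > 1, the Beta density is monotone increasing on [0,1]; the mode is at 1.
Mean = 5/(5+1) = 0.833.

MAP: 1.000. Posterior mean: 0.833.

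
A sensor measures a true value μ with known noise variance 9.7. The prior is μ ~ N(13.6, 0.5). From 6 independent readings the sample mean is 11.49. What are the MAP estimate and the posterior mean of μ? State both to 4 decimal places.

Posterior for μ is Normal. Precision-weighted mean: (1/0.5·13.6 + 6/9.7·11.49) / (1/0.5 + 6/9.7) = 13.1016.
A Normal posterior is symmetric, so mode = mean.

MAP = 13.1016; posterior mean = 13.1016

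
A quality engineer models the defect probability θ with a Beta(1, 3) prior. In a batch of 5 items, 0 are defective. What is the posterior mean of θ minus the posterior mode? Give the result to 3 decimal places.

0.111

Posterior: Beta(1+0, 3+5) = Beta(1, 8).
Since α = 1 ≤ 1 and β > 1, the Beta density is monotone decreasing on [0,1]; the mode is at 0.
Mean = 1/(1+8) = 0.111.
Difference = 0.111 − 0.000 = 0.111.
Mean > mode: the posterior has a right tail.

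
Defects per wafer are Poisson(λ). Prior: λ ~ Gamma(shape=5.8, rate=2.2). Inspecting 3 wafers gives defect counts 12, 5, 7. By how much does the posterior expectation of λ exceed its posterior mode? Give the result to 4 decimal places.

0.1923

Σ counts = 24. Posterior: Gamma(shape = 5.8+24 = 29.8, rate = 2.2+3 = 5.2).
Mode = (α−1)/β = 28.8/5.2 = 5.5385.
Mean = α/β = 29.8/5.2 = 5.7308.
Difference = 5.7308 − 5.5385 = 0.1923.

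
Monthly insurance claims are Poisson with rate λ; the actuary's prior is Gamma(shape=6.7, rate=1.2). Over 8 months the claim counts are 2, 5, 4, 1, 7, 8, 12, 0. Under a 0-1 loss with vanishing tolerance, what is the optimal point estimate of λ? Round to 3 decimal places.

4.859

Σ counts = 39. Posterior: Gamma(shape = 6.7+39 = 45.7, rate = 1.2+8 = 9.2).
Mode = (α−1)/β = 44.7/9.2 = 4.859.
Mean = α/β = 45.7/9.2 = 4.967.
This is the posterior mode — the MAP estimate.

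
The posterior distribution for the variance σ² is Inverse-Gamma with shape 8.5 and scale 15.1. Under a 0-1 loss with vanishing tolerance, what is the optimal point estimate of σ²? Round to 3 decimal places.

Mode = β/(α+1) = 15.1/9.5 = 1.589.
Mean = β/(α−1) = 15.1/7.5 = 2.013.
This is the posterior mode — the MAP estimate.

1.589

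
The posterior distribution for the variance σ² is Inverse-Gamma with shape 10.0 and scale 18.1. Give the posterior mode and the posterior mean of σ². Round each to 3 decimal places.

posterior mode = 1.645, posterior mean = 2.011

Mode = β/(α+1) = 18.1/11.0 = 1.645.
Mean = β/(α−1) = 18.1/9.0 = 2.011.
The posterior is right-skewed, so the mean exceeds the mode.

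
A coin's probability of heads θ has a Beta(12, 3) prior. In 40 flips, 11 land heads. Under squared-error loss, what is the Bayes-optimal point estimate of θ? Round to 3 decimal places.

0.418

Posterior: Beta(12+11, 3+29) = Beta(23, 32).
Mode = (23−1)/(23+32−2) = 22/53 = 0.415.
Mean = 23/(23+32) = 23/55 = 0.418.
Squared-error loss ⇒ the optimal estimator is the posterior mean.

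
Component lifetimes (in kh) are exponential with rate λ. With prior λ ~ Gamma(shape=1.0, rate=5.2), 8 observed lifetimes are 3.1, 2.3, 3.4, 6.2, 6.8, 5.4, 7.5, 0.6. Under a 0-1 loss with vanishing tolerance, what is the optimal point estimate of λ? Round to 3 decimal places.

Σ times = 35.3. Posterior: Gamma(shape = 1.0+8 = 9.0, rate = 5.2+35.3 = 40.5).
Mode = (α−1)/β = 8.0/40.5 = 0.198.
Mean = α/β = 9.0/40.5 = 0.222.
This is the posterior mode — the MAP estimate.

0.198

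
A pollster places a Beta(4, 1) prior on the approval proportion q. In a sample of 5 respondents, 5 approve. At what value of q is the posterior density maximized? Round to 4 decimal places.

Posterior: Beta(4+5, 1+0) = Beta(9, 1).
Since β = 1 ≤ 1 and α > 1, the Beta density is monotone increasing on [0,1]; the mode is at 1.
Mean = 9/(9+1) = 0.9000.
This is the posterior mode — the MAP estimate.

1.0000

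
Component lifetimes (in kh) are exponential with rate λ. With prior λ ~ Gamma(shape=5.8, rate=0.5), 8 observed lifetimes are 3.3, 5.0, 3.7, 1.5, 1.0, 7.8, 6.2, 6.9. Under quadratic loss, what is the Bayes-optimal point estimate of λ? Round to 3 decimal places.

Σ times = 35.4. Posterior: Gamma(shape = 5.8+8 = 13.8, rate = 0.5+35.4 = 35.9).
Mode = (α−1)/β = 12.8/35.9 = 0.357.
Mean = α/β = 13.8/35.9 = 0.384.
Quadratic loss ⇒ the optimal estimator is the posterior mean.

0.384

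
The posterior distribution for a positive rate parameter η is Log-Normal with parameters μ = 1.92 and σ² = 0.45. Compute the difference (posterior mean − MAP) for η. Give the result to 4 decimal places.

Mode = exp(μ − σ²) = exp(1.47) = 4.3492.
Mean = exp(μ + σ²/2) = exp(2.145) = 8.5420.
Difference = 8.5420 − 4.3492 = 4.1928.

4.1928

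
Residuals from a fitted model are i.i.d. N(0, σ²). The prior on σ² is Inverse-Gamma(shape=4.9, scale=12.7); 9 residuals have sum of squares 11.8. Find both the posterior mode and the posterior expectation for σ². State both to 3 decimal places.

MAP = 1.788, posterior mean = 2.214

Posterior: Inverse-Gamma(shape = 4.9+9/2 = 9.4, scale = 12.7+11.8/2 = 18.6).
Mode = β/(α+1) = 18.6/10.4 = 1.788.
Mean = β/(α−1) = 18.6/8.4 = 2.214.
Mean > mode: the posterior has a right tail.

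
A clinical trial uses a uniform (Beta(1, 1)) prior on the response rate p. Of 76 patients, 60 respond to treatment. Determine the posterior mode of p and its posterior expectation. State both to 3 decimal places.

MAP = 0.789; posterior mean = 0.782

Posterior: Beta(1+60, 1+16) = Beta(61, 17).
Mode = (61−1)/(61+17−2) = 60/76 = 0.789.
With a flat prior the MAP equals the MLE, 60/76.
Mean = 61/(61+17) = 61/78 = 0.782.
Mode > mean: the posterior has a left tail.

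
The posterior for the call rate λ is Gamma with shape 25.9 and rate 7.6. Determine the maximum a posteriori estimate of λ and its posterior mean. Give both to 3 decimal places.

maximum a posteriori estimate = 3.276, posterior mean = 3.408

Mode = (α−1)/β = 24.9/7.6 = 3.276.
Mean = α/β = 25.9/7.6 = 3.408.
Mean > mode: the posterior has a right tail.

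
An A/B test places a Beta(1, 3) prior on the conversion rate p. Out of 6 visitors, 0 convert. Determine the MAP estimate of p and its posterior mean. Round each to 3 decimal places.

Posterior: Beta(1+0, 3+6) = Beta(1, 9).
Since α = 1 ≤ 1 and β > 1, the Beta density is monotone decreasing on [0,1]; the mode is at 0.
Mean = 1/(1+9) = 0.100.
The mean is pulled above the mode by the posterior's right skew.

MAP: 0.000. Posterior mean: 0.100.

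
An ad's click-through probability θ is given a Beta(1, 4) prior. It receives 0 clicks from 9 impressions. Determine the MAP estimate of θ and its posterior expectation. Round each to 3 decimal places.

Posterior: Beta(1+0, 4+9) = Beta(1, 13).
Since α = 1 ≤ 1 and β > 1, the Beta density is monotone decreasing on [0,1]; the mode is at 0.
Mean = 1/(1+13) = 0.071.
Mean > mode: the posterior has a right tail.

MAP: 0.000. Posterior mean: 0.071.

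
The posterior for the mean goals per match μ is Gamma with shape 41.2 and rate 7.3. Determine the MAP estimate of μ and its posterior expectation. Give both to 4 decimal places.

Mode = (α−1)/β = 40.2/7.3 = 5.5068.
Mean = α/β = 41.2/7.3 = 5.6438.

MAP = 5.5068; posterior mean = 5.6438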